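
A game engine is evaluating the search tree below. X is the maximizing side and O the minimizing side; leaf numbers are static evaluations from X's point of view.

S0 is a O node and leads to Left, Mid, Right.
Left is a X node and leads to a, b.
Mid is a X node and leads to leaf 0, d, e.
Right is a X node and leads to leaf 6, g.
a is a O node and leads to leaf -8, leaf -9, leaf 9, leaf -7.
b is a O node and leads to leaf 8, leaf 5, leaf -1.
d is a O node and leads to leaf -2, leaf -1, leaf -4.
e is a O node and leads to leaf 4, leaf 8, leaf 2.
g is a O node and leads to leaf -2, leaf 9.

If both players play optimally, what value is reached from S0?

a (O): min(-8, -9, 9, -7) = -9
b (O): min(8, 5, -1) = -1
Left (X): max(-9, -1) = -1
d (O): min(-2, -1, -4) = -4
e (O): min(4, 8, 2) = 2
Mid (X): max(0, -4, 2) = 2
g (O): min(-2, 9) = -2
Right (X): max(6, -2) = 6
S0 (O): min(-1, 2, 6) = -1

-1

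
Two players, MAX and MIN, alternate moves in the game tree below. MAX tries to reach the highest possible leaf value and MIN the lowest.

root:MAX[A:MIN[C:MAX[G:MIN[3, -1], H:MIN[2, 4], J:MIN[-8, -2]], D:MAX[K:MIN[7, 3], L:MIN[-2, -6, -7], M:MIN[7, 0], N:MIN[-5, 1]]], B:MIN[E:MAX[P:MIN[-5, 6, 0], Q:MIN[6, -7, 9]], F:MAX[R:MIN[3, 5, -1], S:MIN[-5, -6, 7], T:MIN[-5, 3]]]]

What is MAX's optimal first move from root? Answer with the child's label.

G (MIN): min(3, -1) = -1
H (MIN): min(2, 4) = 2
J (MIN): min(-8, -2) = -8
C (MAX): max(-1, 2, -8) = 2
K (MIN): min(7, 3) = 3
L (MIN): min(-2, -6, -7) = -7
M (MIN): min(7, 0) = 0
N (MIN): min(-5, 1) = -5
D (MAX): max(3, -7, 0, -5) = 3
A (MIN): min(2, 3) = 2
P (MIN): min(-5, 6, 0) = -5
Q (MIN): min(6, -7, 9) = -7
E (MAX): max(-5, -7) = -5
R (MIN): min(3, 5, -1) = -1
S (MIN): min(-5, -6, 7) = -6
T (MIN): min(-5, 3) = -5
F (MAX): max(-1, -6, -5) = -1
B (MIN): min(-5, -1) = -5
root (MAX): max(2, -5) = 2
MAX at root wants the highest of {A=2, B=-5}, so chooses A.

A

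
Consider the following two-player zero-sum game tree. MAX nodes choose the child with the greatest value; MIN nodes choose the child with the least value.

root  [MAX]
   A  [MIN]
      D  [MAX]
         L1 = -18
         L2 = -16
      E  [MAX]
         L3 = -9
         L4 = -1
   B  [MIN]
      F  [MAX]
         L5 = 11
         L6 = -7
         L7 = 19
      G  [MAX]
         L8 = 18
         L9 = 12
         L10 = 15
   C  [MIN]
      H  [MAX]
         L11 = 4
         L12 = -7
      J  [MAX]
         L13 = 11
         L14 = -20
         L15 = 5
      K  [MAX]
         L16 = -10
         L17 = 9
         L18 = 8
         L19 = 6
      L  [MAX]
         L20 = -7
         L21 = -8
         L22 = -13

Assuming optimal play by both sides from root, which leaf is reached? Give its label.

L8

D (MAX): max(-18, -16) = -16
E (MAX): max(-9, -1) = -1
A (MIN): min(-16, -1) = -16
F (MAX): max(11, -7, 19) = 19
G (MAX): max(18, 12, 15) = 18
B (MIN): min(19, 18) = 18
H (MAX): max(4, -7) = 4
J (MAX): max(11, -20, 5) = 11
K (MAX): max(-10, 9, 8, 6) = 9
L (MAX): max(-7, -8, -13) = -7
C (MIN): min(4, 11, 9, -7) = -7
root (MAX): max(-16, 18, -7) = 18
At root, MAX picks B (highest: 18).
At B, MIN picks G (lowest: 18).
At G, MAX picks L8 (highest: 18).
Terminal value 18.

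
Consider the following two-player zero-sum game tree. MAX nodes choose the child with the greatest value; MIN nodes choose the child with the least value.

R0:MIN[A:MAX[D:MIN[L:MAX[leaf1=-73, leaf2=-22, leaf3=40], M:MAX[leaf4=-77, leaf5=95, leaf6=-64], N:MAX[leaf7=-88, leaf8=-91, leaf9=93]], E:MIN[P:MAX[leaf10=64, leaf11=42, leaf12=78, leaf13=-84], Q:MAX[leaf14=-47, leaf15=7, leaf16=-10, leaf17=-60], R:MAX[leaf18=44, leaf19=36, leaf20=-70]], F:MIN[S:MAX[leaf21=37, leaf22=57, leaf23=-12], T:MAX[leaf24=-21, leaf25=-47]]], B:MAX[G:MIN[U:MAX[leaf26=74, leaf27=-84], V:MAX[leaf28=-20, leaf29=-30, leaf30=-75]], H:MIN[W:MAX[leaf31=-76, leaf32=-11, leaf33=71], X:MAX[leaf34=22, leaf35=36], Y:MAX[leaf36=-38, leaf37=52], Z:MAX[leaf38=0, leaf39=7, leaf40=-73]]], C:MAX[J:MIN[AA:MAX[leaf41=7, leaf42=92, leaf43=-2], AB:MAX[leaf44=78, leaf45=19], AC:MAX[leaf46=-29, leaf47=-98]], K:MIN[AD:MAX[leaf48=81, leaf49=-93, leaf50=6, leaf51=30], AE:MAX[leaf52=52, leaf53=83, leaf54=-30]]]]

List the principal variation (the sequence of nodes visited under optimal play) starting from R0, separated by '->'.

L (MAX): max(-73, -22, 40) = 40
M (MAX): max(-77, 95, -64) = 95
N (MAX): max(-88, -91, 93) = 93
D (MIN): min(40, 95, 93) = 40
P (MAX): max(64, 42, 78, -84) = 78
Q (MAX): max(-47, 7, -10, -60) = 7
R (MAX): max(44, 36, -70) = 44
E (MIN): min(78, 7, 44) = 7
S (MAX): max(37, 57, -12) = 57
T (MAX): max(-21, -47) = -21
F (MIN): min(57, -21) = -21
A (MAX): max(40, 7, -21) = 40
U (MAX): max(74, -84) = 74
V (MAX): max(-20, -30, -75) = -20
G (MIN): min(74, -20) = -20
W (MAX): max(-76, -11, 71) = 71
X (MAX): max(22, 36) = 36
Y (MAX): max(-38, 52) = 52
Z (MAX): max(0, 7, -73) = 7
H (MIN): min(71, 36, 52, 7) = 7
B (MAX): max(-20, 7) = 7
AA (MAX): max(7, 92, -2) = 92
AB (MAX): max(78, 19) = 78
AC (MAX): max(-29, -98) = -29
J (MIN): min(92, 78, -29) = -29
AD (MAX): max(81, -93, 6, 30) = 81
AE (MAX): max(52, 83, -30) = 83
K (MIN): min(81, 83) = 81
C (MAX): max(-29, 81) = 81
R0 (MIN): min(40, 7, 81) = 7
At R0, MIN picks B (lowest: 7).
At B, MAX picks H (highest: 7).
At H, MIN picks Z (lowest: 7).
At Z, MAX picks leaf39 (highest: 7).
Terminal value 7.

R0 -> B -> H -> Z -> leaf39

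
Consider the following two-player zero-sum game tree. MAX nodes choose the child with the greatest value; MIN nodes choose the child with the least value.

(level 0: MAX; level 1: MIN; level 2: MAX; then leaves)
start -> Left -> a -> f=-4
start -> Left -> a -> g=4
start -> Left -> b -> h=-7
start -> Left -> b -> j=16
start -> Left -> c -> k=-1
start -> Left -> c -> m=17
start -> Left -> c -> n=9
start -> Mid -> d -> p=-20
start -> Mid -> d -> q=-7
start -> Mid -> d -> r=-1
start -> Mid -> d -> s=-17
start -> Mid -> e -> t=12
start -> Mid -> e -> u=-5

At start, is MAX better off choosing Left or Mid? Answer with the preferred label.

Left

a (MAX): max(-4, 4) = 4
b (MAX): max(-7, 16) = 16
c (MAX): max(-1, 17, 9) = 17
Left (MIN): min(4, 16, 17) = 4
d (MAX): max(-20, -7, -1, -17) = -1
e (MAX): max(12, -5) = 12
Mid (MIN): min(-1, 12) = -1
MAX prefers the higher value; Left=4, Mid=-1. Left is better since 4 > -1.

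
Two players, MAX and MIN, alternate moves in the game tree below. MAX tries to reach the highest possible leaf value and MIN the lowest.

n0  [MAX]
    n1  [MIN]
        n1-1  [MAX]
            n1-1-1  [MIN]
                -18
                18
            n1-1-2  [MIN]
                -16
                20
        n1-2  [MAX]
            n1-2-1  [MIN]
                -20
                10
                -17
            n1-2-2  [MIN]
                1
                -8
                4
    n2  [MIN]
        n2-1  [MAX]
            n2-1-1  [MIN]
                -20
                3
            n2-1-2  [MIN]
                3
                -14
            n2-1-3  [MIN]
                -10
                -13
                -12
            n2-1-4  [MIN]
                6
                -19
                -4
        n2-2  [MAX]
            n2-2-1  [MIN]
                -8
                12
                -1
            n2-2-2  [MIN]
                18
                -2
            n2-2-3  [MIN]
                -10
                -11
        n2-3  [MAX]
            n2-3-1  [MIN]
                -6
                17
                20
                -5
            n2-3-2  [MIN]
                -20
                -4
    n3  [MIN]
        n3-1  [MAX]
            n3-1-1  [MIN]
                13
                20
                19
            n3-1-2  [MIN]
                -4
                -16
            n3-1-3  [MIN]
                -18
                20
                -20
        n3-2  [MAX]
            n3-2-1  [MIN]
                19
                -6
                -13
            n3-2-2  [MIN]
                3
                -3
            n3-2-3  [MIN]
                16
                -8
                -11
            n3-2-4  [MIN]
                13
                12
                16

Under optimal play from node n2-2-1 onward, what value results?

n2-2-1 (MIN): min(-8, 12, -1) = -8

-8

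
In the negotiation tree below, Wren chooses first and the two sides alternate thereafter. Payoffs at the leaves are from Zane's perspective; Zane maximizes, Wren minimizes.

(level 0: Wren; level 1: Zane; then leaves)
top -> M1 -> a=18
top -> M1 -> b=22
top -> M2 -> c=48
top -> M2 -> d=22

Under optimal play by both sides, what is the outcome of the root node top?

M1 (Zane): max(18, 22) = 22
M2 (Zane): max(48, 22) = 48
top (Wren): min(22, 48) = 22

22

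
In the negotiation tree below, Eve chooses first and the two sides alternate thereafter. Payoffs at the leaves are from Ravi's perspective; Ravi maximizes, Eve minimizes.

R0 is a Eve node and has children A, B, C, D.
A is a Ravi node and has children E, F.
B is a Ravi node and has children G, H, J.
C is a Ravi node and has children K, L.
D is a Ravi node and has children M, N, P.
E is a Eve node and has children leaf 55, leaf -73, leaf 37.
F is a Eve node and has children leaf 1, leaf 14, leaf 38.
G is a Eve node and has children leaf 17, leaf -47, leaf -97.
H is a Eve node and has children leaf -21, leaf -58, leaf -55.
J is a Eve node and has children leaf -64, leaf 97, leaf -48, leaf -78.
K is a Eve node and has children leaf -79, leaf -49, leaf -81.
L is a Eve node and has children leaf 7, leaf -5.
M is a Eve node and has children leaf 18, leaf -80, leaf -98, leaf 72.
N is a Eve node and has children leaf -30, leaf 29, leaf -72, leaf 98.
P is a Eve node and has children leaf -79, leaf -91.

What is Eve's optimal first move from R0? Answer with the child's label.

D

E (Eve): min(55, -73, 37) = -73
F (Eve): min(1, 14, 38) = 1
A (Ravi): max(-73, 1) = 1
G (Eve): min(17, -47, -97) = -97
H (Eve): min(-21, -58, -55) = -58
J (Eve): min(-64, 97, -48, -78) = -78
B (Ravi): max(-97, -58, -78) = -58
K (Eve): min(-79, -49, -81) = -81
L (Eve): min(7, -5) = -5
C (Ravi): max(-81, -5) = -5
M (Eve): min(18, -80, -98, 72) = -98
N (Eve): min(-30, 29, -72, 98) = -72
P (Eve): min(-79, -91) = -91
D (Ravi): max(-98, -72, -91) = -72
R0 (Eve): min(1, -58, -5, -72) = -72
Eve at R0 wants the lowest of {A=1, B=-58, C=-5, D=-72}, so chooses D.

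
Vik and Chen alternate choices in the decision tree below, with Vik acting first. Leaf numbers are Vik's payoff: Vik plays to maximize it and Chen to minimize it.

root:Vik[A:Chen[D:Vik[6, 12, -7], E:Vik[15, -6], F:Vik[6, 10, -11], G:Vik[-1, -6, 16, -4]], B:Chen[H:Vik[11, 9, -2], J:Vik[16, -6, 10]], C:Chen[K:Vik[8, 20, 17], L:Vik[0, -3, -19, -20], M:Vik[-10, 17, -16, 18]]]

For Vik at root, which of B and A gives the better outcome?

B

H (Vik): max(11, 9, -2) = 11
J (Vik): max(16, -6, 10) = 16
B (Chen): min(11, 16) = 11
D (Vik): max(6, 12, -7) = 12
E (Vik): max(15, -6) = 15
F (Vik): max(6, 10, -11) = 10
G (Vik): max(-1, -6, 16, -4) = 16
A (Chen): min(12, 15, 10, 16) = 10
Vik prefers the higher value; B=11, A=10. B is better since 11 > 10.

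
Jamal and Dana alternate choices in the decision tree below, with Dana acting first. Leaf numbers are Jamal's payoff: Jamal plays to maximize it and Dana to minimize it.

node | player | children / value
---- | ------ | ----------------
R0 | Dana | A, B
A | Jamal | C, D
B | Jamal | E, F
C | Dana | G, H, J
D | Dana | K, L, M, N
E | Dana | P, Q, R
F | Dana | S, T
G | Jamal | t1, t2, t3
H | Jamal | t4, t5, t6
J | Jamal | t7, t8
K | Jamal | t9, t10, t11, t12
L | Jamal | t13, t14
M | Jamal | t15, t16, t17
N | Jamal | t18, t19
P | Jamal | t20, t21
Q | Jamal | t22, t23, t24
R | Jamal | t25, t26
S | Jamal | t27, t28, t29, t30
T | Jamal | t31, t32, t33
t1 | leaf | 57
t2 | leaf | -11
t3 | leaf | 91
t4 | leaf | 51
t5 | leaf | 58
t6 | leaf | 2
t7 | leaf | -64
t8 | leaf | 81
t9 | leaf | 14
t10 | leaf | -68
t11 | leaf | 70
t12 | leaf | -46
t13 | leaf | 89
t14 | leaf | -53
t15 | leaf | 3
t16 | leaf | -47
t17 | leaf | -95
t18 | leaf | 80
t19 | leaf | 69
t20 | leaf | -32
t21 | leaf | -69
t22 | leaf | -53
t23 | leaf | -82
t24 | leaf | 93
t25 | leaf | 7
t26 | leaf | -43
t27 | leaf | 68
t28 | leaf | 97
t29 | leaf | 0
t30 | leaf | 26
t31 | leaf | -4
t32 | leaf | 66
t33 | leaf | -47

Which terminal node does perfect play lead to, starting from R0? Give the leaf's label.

G (Jamal): max(57, -11, 91) = 91
H (Jamal): max(51, 58, 2) = 58
J (Jamal): max(-64, 81) = 81
C (Dana): min(91, 58, 81) = 58
K (Jamal): max(14, -68, 70, -46) = 70
L (Jamal): max(89, -53) = 89
M (Jamal): max(3, -47, -95) = 3
N (Jamal): max(80, 69) = 80
D (Dana): min(70, 89, 3, 80) = 3
A (Jamal): max(58, 3) = 58
P (Jamal): max(-32, -69) = -32
Q (Jamal): max(-53, -82, 93) = 93
R (Jamal): max(7, -43) = 7
E (Dana): min(-32, 93, 7) = -32
S (Jamal): max(68, 97, 0, 26) = 97
T (Jamal): max(-4, 66, -47) = 66
F (Dana): min(97, 66) = 66
B (Jamal): max(-32, 66) = 66
R0 (Dana): min(58, 66) = 58
At R0, Dana picks A (lowest: 58).
At A, Jamal picks C (highest: 58).
At C, Dana picks H (lowest: 58).
At H, Jamal picks t5 (highest: 58).
Terminal value 58.

t5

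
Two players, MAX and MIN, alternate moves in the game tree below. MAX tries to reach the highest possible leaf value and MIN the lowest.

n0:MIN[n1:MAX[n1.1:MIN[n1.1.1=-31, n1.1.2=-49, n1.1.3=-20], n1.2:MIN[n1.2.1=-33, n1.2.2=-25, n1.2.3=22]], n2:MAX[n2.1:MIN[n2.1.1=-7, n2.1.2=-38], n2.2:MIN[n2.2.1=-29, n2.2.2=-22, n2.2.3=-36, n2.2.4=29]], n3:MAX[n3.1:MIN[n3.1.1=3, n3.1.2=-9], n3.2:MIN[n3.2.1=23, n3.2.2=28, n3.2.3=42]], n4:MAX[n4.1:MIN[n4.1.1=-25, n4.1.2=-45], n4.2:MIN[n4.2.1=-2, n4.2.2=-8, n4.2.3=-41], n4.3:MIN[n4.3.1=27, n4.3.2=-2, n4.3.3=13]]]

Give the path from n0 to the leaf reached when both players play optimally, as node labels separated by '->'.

n1.1 (MIN): min(-31, -49, -20) = -49
n1.2 (MIN): min(-33, -25, 22) = -33
n1 (MAX): max(-49, -33) = -33
n2.1 (MIN): min(-7, -38) = -38
n2.2 (MIN): min(-29, -22, -36, 29) = -36
n2 (MAX): max(-38, -36) = -36
n3.1 (MIN): min(3, -9) = -9
n3.2 (MIN): min(23, 28, 42) = 23
n3 (MAX): max(-9, 23) = 23
n4.1 (MIN): min(-25, -45) = -45
n4.2 (MIN): min(-2, -8, -41) = -41
n4.3 (MIN): min(27, -2, 13) = -2
n4 (MAX): max(-45, -41, -2) = -2
n0 (MIN): min(-33, -36, 23, -2) = -36
At n0, MIN picks n2 (lowest: -36).
At n2, MAX picks n2.2 (highest: -36).
At n2.2, MIN picks n2.2.3 (lowest: -36).
Terminal value -36.

n0 -> n2 -> n2.2 -> n2.2.3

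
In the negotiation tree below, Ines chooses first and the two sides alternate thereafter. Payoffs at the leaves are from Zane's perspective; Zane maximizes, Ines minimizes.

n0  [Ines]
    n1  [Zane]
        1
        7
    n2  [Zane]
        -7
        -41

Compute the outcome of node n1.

n1 (Zane): max(1, 7) = 7

7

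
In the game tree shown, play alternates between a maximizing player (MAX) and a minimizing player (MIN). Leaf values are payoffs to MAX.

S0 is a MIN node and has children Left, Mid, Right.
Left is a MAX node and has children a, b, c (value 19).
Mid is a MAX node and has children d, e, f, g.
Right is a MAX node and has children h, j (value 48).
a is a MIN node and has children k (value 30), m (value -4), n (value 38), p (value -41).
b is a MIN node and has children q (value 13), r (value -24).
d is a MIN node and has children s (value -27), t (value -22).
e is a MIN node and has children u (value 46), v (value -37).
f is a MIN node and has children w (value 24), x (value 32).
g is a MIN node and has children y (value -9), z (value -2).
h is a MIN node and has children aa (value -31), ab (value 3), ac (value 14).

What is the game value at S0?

19

a (MIN): min(30, -4, 38, -41) = -41
b (MIN): min(13, -24) = -24
Left (MAX): max(-41, -24, 19) = 19
d (MIN): min(-27, -22) = -27
e (MIN): min(46, -37) = -37
f (MIN): min(24, 32) = 24
g (MIN): min(-9, -2) = -9
Mid (MAX): max(-27, -37, 24, -9) = 24
h (MIN): min(-31, 3, 14) = -31
Right (MAX): max(-31, 48) = 48
S0 (MIN): min(19, 24, 48) = 19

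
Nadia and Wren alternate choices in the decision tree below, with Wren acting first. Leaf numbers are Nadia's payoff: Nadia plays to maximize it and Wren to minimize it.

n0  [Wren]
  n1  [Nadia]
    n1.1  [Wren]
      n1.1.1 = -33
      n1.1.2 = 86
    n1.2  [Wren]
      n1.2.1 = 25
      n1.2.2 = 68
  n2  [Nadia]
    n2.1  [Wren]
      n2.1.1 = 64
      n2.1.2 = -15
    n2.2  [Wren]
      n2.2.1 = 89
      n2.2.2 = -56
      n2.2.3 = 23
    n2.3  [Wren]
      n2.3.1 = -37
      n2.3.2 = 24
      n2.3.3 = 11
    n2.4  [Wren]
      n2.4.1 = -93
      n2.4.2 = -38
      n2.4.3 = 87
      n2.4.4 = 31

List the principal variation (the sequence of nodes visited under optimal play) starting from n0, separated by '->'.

n1.1 (Wren): min(-33, 86) = -33
n1.2 (Wren): min(25, 68) = 25
n1 (Nadia): max(-33, 25) = 25
n2.1 (Wren): min(64, -15) = -15
n2.2 (Wren): min(89, -56, 23) = -56
n2.3 (Wren): min(-37, 24, 11) = -37
n2.4 (Wren): min(-93, -38, 87, 31) = -93
n2 (Nadia): max(-15, -56, -37, -93) = -15
n0 (Wren): min(25, -15) = -15
At n0, Wren picks n2 (lowest: -15).
At n2, Nadia picks n2.1 (highest: -15).
At n2.1, Wren picks n2.1.2 (lowest: -15).
Terminal value -15.

n0 -> n2 -> n2.1 -> n2.1.2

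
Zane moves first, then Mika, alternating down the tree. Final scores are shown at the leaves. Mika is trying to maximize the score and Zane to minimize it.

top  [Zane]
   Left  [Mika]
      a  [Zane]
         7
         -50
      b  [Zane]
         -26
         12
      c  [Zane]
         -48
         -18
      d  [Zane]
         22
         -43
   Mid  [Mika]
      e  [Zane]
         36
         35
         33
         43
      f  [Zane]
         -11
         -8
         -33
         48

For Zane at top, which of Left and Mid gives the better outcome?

Left

a (Zane): min(7, -50) = -50
b (Zane): min(-26, 12) = -26
c (Zane): min(-48, -18) = -48
d (Zane): min(22, -43) = -43
Left (Mika): max(-50, -26, -48, -43) = -26
e (Zane): min(36, 35, 33, 43) = 33
f (Zane): min(-11, -8, -33, 48) = -33
Mid (Mika): max(33, -33) = 33
Zane prefers the lower value; Left=-26, Mid=33. Left is better since -26 < 33.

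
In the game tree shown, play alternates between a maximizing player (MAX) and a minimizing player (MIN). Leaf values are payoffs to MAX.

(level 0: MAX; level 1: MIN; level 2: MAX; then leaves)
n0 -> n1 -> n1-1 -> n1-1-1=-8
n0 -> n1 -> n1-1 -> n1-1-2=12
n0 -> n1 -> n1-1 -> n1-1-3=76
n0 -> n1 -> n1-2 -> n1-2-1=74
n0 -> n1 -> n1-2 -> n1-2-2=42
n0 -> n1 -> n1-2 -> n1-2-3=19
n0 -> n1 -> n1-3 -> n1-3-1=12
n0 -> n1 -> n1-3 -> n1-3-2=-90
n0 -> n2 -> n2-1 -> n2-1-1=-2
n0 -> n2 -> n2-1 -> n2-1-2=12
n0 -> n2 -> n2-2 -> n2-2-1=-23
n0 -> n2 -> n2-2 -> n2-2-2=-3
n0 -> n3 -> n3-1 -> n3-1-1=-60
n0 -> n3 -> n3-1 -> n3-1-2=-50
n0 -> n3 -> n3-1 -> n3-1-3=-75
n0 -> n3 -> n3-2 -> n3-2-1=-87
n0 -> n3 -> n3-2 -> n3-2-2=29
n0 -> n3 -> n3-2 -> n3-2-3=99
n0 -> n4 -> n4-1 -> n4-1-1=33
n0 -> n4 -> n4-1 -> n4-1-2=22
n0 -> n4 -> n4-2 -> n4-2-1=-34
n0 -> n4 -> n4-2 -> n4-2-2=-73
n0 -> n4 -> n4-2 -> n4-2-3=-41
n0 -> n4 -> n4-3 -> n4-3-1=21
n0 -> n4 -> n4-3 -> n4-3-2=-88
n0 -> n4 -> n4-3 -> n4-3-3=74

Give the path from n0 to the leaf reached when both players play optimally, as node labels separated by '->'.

n0 -> n1 -> n1-3 -> n1-3-1

n1-1 (MAX): max(-8, 12, 76) = 76
n1-2 (MAX): max(74, 42, 19) = 74
n1-3 (MAX): max(12, -90) = 12
n1 (MIN): min(76, 74, 12) = 12
n2-1 (MAX): max(-2, 12) = 12
n2-2 (MAX): max(-23, -3) = -3
n2 (MIN): min(12, -3) = -3
n3-1 (MAX): max(-60, -50, -75) = -50
n3-2 (MAX): max(-87, 29, 99) = 99
n3 (MIN): min(-50, 99) = -50
n4-1 (MAX): max(33, 22) = 33
n4-2 (MAX): max(-34, -73, -41) = -34
n4-3 (MAX): max(21, -88, 74) = 74
n4 (MIN): min(33, -34, 74) = -34
n0 (MAX): max(12, -3, -50, -34) = 12
At n0, MAX picks n1 (highest: 12).
At n1, MIN picks n1-3 (lowest: 12).
At n1-3, MAX picks n1-3-1 (highest: 12).
Terminal value 12.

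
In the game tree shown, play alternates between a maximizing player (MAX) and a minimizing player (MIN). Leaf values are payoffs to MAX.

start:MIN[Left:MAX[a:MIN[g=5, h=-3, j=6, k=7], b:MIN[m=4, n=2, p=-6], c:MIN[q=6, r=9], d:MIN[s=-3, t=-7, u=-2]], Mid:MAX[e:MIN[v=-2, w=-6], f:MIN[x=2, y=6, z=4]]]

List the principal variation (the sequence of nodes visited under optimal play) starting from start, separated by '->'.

a (MIN): min(5, -3, 6, 7) = -3
b (MIN): min(4, 2, -6) = -6
c (MIN): min(6, 9) = 6
d (MIN): min(-3, -7, -2) = -7
Left (MAX): max(-3, -6, 6, -7) = 6
e (MIN): min(-2, -6) = -6
f (MIN): min(2, 6, 4) = 2
Mid (MAX): max(-6, 2) = 2
start (MIN): min(6, 2) = 2
At start, MIN picks Mid (lowest: 2).
At Mid, MAX picks f (highest: 2).
At f, MIN picks x (lowest: 2).
Terminal value 2.

start -> Mid -> f -> x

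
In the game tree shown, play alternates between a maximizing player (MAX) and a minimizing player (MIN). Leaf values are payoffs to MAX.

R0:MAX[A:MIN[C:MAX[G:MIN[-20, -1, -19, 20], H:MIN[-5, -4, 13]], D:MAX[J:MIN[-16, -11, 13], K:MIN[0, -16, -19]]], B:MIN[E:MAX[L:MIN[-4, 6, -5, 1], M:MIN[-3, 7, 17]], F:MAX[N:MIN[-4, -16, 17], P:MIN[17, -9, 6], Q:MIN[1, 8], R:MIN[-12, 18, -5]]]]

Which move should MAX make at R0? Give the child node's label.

G (MIN): min(-20, -1, -19, 20) = -20
H (MIN): min(-5, -4, 13) = -5
C (MAX): max(-20, -5) = -5
J (MIN): min(-16, -11, 13) = -16
K (MIN): min(0, -16, -19) = -19
D (MAX): max(-16, -19) = -16
A (MIN): min(-5, -16) = -16
L (MIN): min(-4, 6, -5, 1) = -5
M (MIN): min(-3, 7, 17) = -3
E (MAX): max(-5, -3) = -3
N (MIN): min(-4, -16, 17) = -16
P (MIN): min(17, -9, 6) = -9
Q (MIN): min(1, 8) = 1
R (MIN): min(-12, 18, -5) = -12
F (MAX): max(-16, -9, 1, -12) = 1
B (MIN): min(-3, 1) = -3
R0 (MAX): max(-16, -3) = -3
MAX at R0 wants the highest of {A=-16, B=-3}, so chooses B.

B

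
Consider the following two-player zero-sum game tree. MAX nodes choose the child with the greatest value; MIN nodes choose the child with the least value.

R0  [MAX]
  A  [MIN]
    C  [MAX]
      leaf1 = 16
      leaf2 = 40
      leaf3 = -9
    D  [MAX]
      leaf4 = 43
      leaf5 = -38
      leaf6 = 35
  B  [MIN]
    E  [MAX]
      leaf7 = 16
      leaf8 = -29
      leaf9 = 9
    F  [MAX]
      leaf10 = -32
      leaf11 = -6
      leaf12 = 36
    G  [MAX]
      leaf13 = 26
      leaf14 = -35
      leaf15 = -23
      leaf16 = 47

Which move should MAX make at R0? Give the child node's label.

A

C (MAX): max(16, 40, -9) = 40
D (MAX): max(43, -38, 35) = 43
A (MIN): min(40, 43) = 40
E (MAX): max(16, -29, 9) = 16
F (MAX): max(-32, -6, 36) = 36
G (MAX): max(26, -35, -23, 47) = 47
B (MIN): min(16, 36, 47) = 16
R0 (MAX): max(40, 16) = 40
MAX at R0 wants the highest of {A=40, B=16}, so chooses A.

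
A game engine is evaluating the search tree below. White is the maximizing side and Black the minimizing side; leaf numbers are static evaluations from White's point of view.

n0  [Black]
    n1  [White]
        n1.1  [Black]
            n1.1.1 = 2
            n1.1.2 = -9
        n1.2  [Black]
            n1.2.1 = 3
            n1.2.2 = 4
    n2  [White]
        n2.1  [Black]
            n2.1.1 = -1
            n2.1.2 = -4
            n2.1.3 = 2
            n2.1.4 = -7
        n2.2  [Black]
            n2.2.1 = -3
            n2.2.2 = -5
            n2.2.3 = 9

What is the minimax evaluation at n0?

n1.1 (Black): min(2, -9) = -9
n1.2 (Black): min(3, 4) = 3
n1 (White): max(-9, 3) = 3
n2.1 (Black): min(-1, -4, 2, -7) = -7
n2.2 (Black): min(-3, -5, 9) = -5
n2 (White): max(-7, -5) = -5
n0 (Black): min(3, -5) = -5

-5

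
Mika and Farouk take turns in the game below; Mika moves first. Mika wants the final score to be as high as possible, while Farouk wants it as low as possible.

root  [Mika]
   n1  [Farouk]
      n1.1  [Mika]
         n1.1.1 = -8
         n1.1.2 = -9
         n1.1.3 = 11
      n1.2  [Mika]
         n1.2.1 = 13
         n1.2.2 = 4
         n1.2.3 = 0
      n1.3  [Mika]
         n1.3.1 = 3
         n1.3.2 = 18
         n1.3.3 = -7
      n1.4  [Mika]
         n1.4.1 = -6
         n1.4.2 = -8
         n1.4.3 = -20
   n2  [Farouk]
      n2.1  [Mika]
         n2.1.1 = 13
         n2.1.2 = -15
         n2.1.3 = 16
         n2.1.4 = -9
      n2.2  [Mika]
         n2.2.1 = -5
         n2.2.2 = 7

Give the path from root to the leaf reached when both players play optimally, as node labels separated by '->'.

root -> n2 -> n2.2 -> n2.2.2

n1.1 (Mika): max(-8, -9, 11) = 11
n1.2 (Mika): max(13, 4, 0) = 13
n1.3 (Mika): max(3, 18, -7) = 18
n1.4 (Mika): max(-6, -8, -20) = -6
n1 (Farouk): min(11, 13, 18, -6) = -6
n2.1 (Mika): max(13, -15, 16, -9) = 16
n2.2 (Mika): max(-5, 7) = 7
n2 (Farouk): min(16, 7) = 7
root (Mika): max(-6, 7) = 7
At root, Mika picks n2 (highest: 7).
At n2, Farouk picks n2.2 (lowest: 7).
At n2.2, Mika picks n2.2.2 (highest: 7).
Terminal value 7.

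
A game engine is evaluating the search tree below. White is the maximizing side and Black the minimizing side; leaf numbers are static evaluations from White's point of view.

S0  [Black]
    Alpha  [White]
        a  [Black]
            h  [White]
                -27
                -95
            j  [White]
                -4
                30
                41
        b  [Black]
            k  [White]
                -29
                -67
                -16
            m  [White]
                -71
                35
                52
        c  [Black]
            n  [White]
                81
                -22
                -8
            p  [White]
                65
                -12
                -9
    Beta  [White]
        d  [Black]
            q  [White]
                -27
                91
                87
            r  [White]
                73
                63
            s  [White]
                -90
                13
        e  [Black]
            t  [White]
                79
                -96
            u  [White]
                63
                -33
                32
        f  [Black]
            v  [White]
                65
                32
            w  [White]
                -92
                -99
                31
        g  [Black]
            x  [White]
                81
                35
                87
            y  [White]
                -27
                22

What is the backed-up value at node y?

y (White): max(-27, 22) = 22

22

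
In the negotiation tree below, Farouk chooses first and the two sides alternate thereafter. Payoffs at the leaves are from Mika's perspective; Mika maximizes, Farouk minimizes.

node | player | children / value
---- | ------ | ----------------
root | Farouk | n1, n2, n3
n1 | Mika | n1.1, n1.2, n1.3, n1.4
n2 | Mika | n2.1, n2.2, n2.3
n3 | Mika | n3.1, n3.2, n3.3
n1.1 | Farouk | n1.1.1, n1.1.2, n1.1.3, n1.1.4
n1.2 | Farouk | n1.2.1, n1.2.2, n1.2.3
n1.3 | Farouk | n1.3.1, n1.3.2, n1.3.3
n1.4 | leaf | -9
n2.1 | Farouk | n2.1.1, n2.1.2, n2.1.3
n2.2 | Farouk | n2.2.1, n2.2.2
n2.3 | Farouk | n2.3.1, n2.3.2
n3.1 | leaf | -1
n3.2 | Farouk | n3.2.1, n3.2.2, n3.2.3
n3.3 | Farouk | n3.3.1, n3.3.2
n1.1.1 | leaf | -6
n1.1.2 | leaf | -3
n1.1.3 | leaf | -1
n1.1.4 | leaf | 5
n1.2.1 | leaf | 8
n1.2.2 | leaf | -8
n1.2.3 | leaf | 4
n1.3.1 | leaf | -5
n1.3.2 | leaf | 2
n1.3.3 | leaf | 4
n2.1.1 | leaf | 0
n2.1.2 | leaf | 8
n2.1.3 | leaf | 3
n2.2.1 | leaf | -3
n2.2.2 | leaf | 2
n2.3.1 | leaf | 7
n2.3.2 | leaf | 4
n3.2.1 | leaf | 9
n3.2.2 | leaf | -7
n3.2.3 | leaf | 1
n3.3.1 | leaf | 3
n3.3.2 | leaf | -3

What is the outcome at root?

n1.1 (Farouk): min(-6, -3, -1, 5) = -6
n1.2 (Farouk): min(8, -8, 4) = -8
n1.3 (Farouk): min(-5, 2, 4) = -5
n1 (Mika): max(-6, -8, -5, -9) = -5
n2.1 (Farouk): min(0, 8, 3) = 0
n2.2 (Farouk): min(-3, 2) = -3
n2.3 (Farouk): min(7, 4) = 4
n2 (Mika): max(0, -3, 4) = 4
n3.2 (Farouk): min(9, -7, 1) = -7
n3.3 (Farouk): min(3, -3) = -3
n3 (Mika): max(-1, -7, -3) = -1
root (Farouk): min(-5, 4, -1) = -5

-5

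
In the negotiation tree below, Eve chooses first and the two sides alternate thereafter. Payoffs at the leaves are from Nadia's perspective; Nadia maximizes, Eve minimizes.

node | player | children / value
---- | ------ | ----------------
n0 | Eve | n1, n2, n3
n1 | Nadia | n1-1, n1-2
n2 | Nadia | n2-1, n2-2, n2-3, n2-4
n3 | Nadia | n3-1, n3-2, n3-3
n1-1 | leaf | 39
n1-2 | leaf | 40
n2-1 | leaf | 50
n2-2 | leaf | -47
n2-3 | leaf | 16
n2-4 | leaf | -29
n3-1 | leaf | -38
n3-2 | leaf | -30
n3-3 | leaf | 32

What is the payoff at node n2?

50

n2 (Nadia): max(50, -47, 16, -29) = 50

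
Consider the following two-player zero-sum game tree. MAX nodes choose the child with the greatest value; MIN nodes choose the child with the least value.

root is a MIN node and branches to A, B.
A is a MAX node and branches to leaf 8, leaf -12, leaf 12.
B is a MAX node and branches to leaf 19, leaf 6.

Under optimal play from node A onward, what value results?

12

A (MAX): max(8, -12, 12) = 12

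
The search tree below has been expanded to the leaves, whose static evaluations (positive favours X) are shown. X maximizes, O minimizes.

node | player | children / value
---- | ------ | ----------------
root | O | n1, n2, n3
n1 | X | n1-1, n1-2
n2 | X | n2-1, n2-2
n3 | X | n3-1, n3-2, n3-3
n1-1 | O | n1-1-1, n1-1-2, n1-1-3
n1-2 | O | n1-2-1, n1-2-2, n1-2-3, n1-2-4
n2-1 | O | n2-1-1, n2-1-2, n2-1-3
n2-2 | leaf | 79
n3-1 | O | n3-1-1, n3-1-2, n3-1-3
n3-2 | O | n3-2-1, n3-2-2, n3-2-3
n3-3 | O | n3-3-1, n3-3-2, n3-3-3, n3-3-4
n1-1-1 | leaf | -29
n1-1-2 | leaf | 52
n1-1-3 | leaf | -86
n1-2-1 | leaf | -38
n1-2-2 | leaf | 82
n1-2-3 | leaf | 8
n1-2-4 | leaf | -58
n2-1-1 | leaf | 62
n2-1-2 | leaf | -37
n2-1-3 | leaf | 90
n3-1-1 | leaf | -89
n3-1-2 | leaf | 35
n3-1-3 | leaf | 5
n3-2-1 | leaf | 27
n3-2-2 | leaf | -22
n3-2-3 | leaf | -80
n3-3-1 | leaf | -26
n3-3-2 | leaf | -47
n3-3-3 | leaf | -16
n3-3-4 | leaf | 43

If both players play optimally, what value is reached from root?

n1-1 (O): min(-29, 52, -86) = -86
n1-2 (O): min(-38, 82, 8, -58) = -58
n1 (X): max(-86, -58) = -58
n2-1 (O): min(62, -37, 90) = -37
n2 (X): max(-37, 79) = 79
n3-1 (O): min(-89, 35, 5) = -89
n3-2 (O): min(27, -22, -80) = -80
n3-3 (O): min(-26, -47, -16, 43) = -47
n3 (X): max(-89, -80, -47) = -47
root (O): min(-58, 79, -47) = -58

-58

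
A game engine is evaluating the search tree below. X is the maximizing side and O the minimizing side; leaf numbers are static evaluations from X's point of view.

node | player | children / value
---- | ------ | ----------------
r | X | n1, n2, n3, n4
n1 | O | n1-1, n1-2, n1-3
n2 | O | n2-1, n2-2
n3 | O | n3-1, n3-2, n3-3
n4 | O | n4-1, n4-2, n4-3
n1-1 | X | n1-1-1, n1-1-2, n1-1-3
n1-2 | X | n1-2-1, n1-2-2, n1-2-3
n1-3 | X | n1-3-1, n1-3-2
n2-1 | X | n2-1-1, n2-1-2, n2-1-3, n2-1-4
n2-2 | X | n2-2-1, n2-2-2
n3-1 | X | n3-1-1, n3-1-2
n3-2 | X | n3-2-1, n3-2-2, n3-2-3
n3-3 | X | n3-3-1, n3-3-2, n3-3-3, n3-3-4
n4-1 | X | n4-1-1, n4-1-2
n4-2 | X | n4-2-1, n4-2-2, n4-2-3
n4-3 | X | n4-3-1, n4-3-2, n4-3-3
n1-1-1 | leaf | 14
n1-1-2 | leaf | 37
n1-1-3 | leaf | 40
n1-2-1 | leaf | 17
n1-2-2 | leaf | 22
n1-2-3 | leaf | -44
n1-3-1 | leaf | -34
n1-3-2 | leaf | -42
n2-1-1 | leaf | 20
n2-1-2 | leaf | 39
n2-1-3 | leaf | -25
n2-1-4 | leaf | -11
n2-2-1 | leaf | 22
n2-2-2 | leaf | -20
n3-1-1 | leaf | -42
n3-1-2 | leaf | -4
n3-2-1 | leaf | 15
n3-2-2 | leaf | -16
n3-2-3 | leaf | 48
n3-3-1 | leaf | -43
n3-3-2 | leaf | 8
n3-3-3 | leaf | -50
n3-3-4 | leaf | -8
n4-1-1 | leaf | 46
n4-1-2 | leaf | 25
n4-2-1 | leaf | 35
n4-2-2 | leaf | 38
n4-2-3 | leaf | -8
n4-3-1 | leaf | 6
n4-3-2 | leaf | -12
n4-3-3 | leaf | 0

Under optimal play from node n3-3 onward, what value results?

n3-3 (X): max(-43, 8, -50, -8) = 8

8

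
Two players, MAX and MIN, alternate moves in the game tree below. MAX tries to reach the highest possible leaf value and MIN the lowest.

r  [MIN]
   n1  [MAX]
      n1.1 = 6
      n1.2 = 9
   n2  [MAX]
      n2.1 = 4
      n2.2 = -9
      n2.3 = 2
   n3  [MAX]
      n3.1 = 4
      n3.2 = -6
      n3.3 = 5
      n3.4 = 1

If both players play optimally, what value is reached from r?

4

n1 (MAX): max(6, 9) = 9
n2 (MAX): max(4, -9, 2) = 4
n3 (MAX): max(4, -6, 5, 1) = 5
r (MIN): min(9, 4, 5) = 4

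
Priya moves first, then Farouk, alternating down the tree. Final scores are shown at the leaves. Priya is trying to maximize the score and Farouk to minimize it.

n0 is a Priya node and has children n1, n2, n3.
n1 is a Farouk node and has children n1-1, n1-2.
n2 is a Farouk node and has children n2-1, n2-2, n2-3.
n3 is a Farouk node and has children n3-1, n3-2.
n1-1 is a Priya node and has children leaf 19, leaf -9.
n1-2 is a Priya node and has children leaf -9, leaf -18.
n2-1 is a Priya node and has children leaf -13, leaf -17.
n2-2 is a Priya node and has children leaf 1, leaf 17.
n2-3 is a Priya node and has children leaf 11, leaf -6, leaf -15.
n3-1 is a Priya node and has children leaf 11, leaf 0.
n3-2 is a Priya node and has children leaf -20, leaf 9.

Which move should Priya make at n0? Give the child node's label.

n1-1 (Priya): max(19, -9) = 19
n1-2 (Priya): max(-9, -18) = -9
n1 (Farouk): min(19, -9) = -9
n2-1 (Priya): max(-13, -17) = -13
n2-2 (Priya): max(1, 17) = 17
n2-3 (Priya): max(11, -6, -15) = 11
n2 (Farouk): min(-13, 17, 11) = -13
n3-1 (Priya): max(11, 0) = 11
n3-2 (Priya): max(-20, 9) = 9
n3 (Farouk): min(11, 9) = 9
n0 (Priya): max(-9, -13, 9) = 9
Priya at n0 wants the highest of {n1=-9, n2=-13, n3=9}, so chooses n3.

n3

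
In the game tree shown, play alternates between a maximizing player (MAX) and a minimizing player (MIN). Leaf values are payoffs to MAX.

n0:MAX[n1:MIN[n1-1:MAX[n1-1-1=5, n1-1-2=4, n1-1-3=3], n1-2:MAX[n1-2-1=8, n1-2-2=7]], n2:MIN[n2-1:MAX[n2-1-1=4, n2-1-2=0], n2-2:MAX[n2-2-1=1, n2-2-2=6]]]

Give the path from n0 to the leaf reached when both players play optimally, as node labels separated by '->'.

n0 -> n1 -> n1-1 -> n1-1-1

n1-1 (MAX): max(5, 4, 3) = 5
n1-2 (MAX): max(8, 7) = 8
n1 (MIN): min(5, 8) = 5
n2-1 (MAX): max(4, 0) = 4
n2-2 (MAX): max(1, 6) = 6
n2 (MIN): min(4, 6) = 4
n0 (MAX): max(5, 4) = 5
At n0, MAX picks n1 (highest: 5).
At n1, MIN picks n1-1 (lowest: 5).
At n1-1, MAX picks n1-1-1 (highest: 5).
Terminal value 5.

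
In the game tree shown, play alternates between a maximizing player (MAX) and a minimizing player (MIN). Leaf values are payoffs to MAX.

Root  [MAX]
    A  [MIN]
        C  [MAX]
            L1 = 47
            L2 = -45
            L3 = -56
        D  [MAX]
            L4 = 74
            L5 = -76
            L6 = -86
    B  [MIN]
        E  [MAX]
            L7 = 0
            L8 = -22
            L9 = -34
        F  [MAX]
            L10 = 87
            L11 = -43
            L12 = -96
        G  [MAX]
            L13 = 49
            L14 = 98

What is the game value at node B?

0

E (MAX): max(0, -22, -34) = 0
F (MAX): max(87, -43, -96) = 87
G (MAX): max(49, 98) = 98
B (MIN): min(0, 87, 98) = 0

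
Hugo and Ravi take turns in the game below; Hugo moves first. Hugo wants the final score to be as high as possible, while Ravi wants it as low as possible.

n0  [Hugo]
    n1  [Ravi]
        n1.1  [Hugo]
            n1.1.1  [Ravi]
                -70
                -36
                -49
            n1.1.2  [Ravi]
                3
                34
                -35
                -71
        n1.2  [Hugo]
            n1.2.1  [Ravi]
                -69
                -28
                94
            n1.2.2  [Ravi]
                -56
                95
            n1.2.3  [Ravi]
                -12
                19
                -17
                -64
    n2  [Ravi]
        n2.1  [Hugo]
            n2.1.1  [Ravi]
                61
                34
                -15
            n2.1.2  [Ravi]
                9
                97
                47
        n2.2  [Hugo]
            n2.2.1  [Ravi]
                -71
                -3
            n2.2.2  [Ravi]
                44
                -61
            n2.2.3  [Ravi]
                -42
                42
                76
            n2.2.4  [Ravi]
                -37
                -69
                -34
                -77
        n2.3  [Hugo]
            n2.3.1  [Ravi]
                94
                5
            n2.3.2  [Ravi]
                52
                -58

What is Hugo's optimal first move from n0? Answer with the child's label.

n1.1.1 (Ravi): min(-70, -36, -49) = -70
n1.1.2 (Ravi): min(3, 34, -35, -71) = -71
n1.1 (Hugo): max(-70, -71) = -70
n1.2.1 (Ravi): min(-69, -28, 94) = -69
n1.2.2 (Ravi): min(-56, 95) = -56
n1.2.3 (Ravi): min(-12, 19, -17, -64) = -64
n1.2 (Hugo): max(-69, -56, -64) = -56
n1 (Ravi): min(-70, -56) = -70
n2.1.1 (Ravi): min(61, 34, -15) = -15
n2.1.2 (Ravi): min(9, 97, 47) = 9
n2.1 (Hugo): max(-15, 9) = 9
n2.2.1 (Ravi): min(-71, -3) = -71
n2.2.2 (Ravi): min(44, -61) = -61
n2.2.3 (Ravi): min(-42, 42, 76) = -42
n2.2.4 (Ravi): min(-37, -69, -34, -77) = -77
n2.2 (Hugo): max(-71, -61, -42, -77) = -42
n2.3.1 (Ravi): min(94, 5) = 5
n2.3.2 (Ravi): min(52, -58) = -58
n2.3 (Hugo): max(5, -58) = 5
n2 (Ravi): min(9, -42, 5) = -42
n0 (Hugo): max(-70, -42) = -42
Hugo at n0 wants the highest of {n1=-70, n2=-42}, so chooses n2.

n2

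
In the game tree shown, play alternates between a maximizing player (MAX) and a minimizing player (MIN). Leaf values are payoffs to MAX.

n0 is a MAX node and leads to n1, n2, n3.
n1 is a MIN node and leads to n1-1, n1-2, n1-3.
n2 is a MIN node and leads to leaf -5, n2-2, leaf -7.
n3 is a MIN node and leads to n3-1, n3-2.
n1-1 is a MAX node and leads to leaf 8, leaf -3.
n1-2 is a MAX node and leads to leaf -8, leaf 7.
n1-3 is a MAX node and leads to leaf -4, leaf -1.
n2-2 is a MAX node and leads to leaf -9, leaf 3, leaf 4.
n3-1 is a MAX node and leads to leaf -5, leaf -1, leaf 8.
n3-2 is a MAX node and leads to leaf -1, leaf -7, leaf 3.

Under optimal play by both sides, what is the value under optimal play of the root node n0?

3

n1-1 (MAX): max(8, -3) = 8
n1-2 (MAX): max(-8, 7) = 7
n1-3 (MAX): max(-4, -1) = -1
n1 (MIN): min(8, 7, -1) = -1
n2-2 (MAX): max(-9, 3, 4) = 4
n2 (MIN): min(-5, 4, -7) = -7
n3-1 (MAX): max(-5, -1, 8) = 8
n3-2 (MAX): max(-1, -7, 3) = 3
n3 (MIN): min(8, 3) = 3
n0 (MAX): max(-1, -7, 3) = 3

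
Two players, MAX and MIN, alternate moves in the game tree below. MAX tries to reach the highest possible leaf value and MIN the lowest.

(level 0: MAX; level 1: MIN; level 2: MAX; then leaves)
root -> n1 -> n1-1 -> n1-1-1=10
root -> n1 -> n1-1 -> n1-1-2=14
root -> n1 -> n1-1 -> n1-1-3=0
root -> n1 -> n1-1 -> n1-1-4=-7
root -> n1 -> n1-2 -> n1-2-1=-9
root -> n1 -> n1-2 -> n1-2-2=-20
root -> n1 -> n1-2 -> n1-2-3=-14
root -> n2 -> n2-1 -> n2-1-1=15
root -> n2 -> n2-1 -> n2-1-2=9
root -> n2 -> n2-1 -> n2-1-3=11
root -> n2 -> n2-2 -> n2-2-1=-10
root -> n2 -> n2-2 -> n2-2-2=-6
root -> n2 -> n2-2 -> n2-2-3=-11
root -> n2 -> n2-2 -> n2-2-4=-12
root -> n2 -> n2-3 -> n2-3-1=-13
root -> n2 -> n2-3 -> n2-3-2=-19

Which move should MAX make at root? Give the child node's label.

n1

n1-1 (MAX): max(10, 14, 0, -7) = 14
n1-2 (MAX): max(-9, -20, -14) = -9
n1 (MIN): min(14, -9) = -9
n2-1 (MAX): max(15, 9, 11) = 15
n2-2 (MAX): max(-10, -6, -11, -12) = -6
n2-3 (MAX): max(-13, -19) = -13
n2 (MIN): min(15, -6, -13) = -13
root (MAX): max(-9, -13) = -9
MAX at root wants the highest of {n1=-9, n2=-13}, so chooses n1.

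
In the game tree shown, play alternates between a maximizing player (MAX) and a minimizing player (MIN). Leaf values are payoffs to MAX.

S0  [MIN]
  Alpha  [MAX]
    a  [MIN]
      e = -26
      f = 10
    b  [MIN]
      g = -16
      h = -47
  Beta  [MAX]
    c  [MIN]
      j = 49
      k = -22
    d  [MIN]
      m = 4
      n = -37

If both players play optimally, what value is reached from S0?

-26

a (MIN): min(-26, 10) = -26
b (MIN): min(-16, -47) = -47
Alpha (MAX): max(-26, -47) = -26
c (MIN): min(49, -22) = -22
d (MIN): min(4, -37) = -37
Beta (MAX): max(-22, -37) = -22
S0 (MIN): min(-26, -22) = -26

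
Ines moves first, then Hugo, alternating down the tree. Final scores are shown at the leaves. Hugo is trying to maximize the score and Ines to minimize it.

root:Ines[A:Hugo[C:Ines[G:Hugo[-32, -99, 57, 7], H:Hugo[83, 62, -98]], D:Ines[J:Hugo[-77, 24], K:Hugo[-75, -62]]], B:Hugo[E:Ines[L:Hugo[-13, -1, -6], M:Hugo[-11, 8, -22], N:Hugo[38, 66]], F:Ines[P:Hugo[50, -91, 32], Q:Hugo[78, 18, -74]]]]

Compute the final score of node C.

G (Hugo): max(-32, -99, 57, 7) = 57
H (Hugo): max(83, 62, -98) = 83
C (Ines): min(57, 83) = 57

57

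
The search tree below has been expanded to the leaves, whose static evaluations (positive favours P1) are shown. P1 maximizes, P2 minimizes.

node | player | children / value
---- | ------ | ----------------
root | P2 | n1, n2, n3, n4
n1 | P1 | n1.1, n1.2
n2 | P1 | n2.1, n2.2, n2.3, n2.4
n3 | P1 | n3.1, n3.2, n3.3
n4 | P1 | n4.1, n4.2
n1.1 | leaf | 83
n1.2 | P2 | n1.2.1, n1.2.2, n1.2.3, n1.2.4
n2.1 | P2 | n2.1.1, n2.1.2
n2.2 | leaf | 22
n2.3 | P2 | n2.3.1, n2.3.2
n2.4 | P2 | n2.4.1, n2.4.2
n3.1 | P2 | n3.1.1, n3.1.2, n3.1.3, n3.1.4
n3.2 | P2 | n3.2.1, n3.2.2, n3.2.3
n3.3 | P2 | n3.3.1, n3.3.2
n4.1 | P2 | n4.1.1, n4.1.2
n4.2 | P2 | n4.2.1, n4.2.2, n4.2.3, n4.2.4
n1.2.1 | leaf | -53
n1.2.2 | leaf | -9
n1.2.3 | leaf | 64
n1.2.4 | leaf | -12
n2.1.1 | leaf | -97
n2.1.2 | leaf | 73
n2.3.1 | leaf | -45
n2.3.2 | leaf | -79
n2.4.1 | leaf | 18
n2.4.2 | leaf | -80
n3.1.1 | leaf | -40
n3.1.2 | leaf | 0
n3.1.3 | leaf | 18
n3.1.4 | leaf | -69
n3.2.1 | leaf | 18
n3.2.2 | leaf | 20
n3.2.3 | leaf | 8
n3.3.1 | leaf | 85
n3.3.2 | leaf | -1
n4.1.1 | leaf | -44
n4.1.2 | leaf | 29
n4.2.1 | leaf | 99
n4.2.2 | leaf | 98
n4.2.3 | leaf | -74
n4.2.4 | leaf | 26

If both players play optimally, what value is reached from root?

n1.2 (P2): min(-53, -9, 64, -12) = -53
n1 (P1): max(83, -53) = 83
n2.1 (P2): min(-97, 73) = -97
n2.3 (P2): min(-45, -79) = -79
n2.4 (P2): min(18, -80) = -80
n2 (P1): max(-97, 22, -79, -80) = 22
n3.1 (P2): min(-40, 0, 18, -69) = -69
n3.2 (P2): min(18, 20, 8) = 8
n3.3 (P2): min(85, -1) = -1
n3 (P1): max(-69, 8, -1) = 8
n4.1 (P2): min(-44, 29) = -44
n4.2 (P2): min(99, 98, -74, 26) = -74
n4 (P1): max(-44, -74) = -44
root (P2): min(83, 22, 8, -44) = -44

-44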